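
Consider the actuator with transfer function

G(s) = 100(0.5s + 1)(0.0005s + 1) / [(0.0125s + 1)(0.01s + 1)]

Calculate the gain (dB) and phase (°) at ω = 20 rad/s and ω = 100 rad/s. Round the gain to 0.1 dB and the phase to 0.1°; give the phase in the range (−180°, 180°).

At ω = 20 rad/s:
zero (1 + j20·0.5) = 1 + j10 → |·| ≈ 10.05, ∠ ≈ 84.29°
zero (1 + j20·0.0005) = 1 + j0.01 → |·| ≈ 1, ∠ ≈ 0.57°
pole (1 + j20·0.0125) = 1 + j0.25 → |·| ≈ 1.0308, ∠ ≈ 14.04°
pole (1 + j20·0.01) = 1 + j0.2 → |·| ≈ 1.0198, ∠ ≈ 11.31°
|G| = 100 · 10.05 · 1 / (1.0308 · 1.0198) ≈ 956.04
Gain = 20 log₁₀(956.04) ≈ 59.61 dB
∠G = (84.29° + 0.57°) − (14.04° + 11.31°) = 59.51°

At ω = 100 rad/s:
zero (1 + j100·0.5) = 1 + j50 → |·| ≈ 50.01, ∠ ≈ 88.85°
zero (1 + j100·0.0005) = 1 + j0.05 → |·| ≈ 1.0012, ∠ ≈ 2.86°
pole (1 + j100·0.0125) = 1 + j1.25 → |·| ≈ 1.6008, ∠ ≈ 51.34°
pole (1 + j100·0.01) = 1 + j1 → |·| ≈ 1.4142, ∠ ≈ 45.00°
|G| = 100 · 50.01 · 1.0012 / (1.6008 · 1.4142) ≈ 2211.7
Gain = 20 log₁₀(2211.7) ≈ 66.89 dB
∠G = (88.85° + 2.86°) − (51.34° + 45.00°) = -4.63°

ω = 20: 59.6 dB, 59.5°; ω = 100: 66.9 dB, -4.6°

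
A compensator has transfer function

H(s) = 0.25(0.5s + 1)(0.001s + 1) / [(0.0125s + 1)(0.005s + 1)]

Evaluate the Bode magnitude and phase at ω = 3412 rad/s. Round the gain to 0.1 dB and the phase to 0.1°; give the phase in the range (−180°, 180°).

At ω = 3412 rad/s:
zero (1 + j3412·0.5) = 1 + j1706 → |·| ≈ 1706, ∠ ≈ 89.97°
zero (1 + j3412·0.001) = 1 + j3.412 → |·| ≈ 3.5555, ∠ ≈ 73.67°
pole (1 + j3412·0.0125) = 1 + j42.65 → |·| ≈ 42.662, ∠ ≈ 88.66°
pole (1 + j3412·0.005) = 1 + j17.06 → |·| ≈ 17.089, ∠ ≈ 86.65°
|H| = 0.25 · 1706 · 3.5555 / (42.662 · 17.089) ≈ 2.08
Gain = 20 log₁₀(2.08) ≈ 6.36 dB
∠H = (89.97° + 73.67°) − (88.66° + 86.65°) = -11.67°

6.4 dB, -11.7°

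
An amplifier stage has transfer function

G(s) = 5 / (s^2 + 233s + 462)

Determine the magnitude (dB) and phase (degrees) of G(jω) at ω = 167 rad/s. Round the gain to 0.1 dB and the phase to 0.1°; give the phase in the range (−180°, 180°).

-79.6 dB, -125.2°

Substitute s = j167:
Numerator: 5 = 5 + j0
Denominator: (j167)^2 + 233(j167) + 462 = -27427 + j38911
|N| = √(5² + 0²) ≈ 5, ∠N ≈ 0.00°
|D| = √(27427² + 38911²) ≈ 47606, ∠D ≈ 125.18°
|G| = 5 / 47606 ≈ 0.00010503
Gain = 20 log₁₀(0.00010503) ≈ -79.57 dB
∠G = 0.00° − 125.18° = -125.18°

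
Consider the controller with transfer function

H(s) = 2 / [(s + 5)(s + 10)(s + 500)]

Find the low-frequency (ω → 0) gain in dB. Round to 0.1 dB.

-81.9 dB

H(0) = 2 / (5·10·500) = 8e-05
20 log₁₀(8e-05) ≈ -81.94 dB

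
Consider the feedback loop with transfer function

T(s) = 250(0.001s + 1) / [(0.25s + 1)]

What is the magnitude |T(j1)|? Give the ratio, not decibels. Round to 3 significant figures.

At ω = 1 rad/s:
zero (1 + j1·0.001) = 1 + j0.001 → |·| ≈ 1, ∠ ≈ 0.06°
pole (1 + j1·0.25) = 1 + j0.25 → |·| ≈ 1.0308, ∠ ≈ 14.04°
|T| = 250 · 1 / (1.0308) ≈ 242.53

243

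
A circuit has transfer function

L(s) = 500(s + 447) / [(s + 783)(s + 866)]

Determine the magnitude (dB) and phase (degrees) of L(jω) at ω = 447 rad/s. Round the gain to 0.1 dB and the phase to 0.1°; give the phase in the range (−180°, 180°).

-8.9 dB, -12.0°

At s = jω = j447:
zero (s+447): 447 + j447 → |·| = √(447²+447²) = √399618 ≈ 632.15, ∠ = arctan(447/447) ≈ 45.00°
pole (s+783): 783 + j447 → |·| = √(783²+447²) = √812898 ≈ 901.61, ∠ = arctan(447/783) ≈ 29.72°
pole (s+866): 866 + j447 → |·| = √(866²+447²) = √949765 ≈ 974.56, ∠ = arctan(447/866) ≈ 27.30°
|L| = 500 · 632.15 / 8.7867e+05 ≈ 0.35972
Gain = 20 log₁₀(0.35972) ≈ -8.88 dB
∠L = 45.00° − 57.02° = -12.02°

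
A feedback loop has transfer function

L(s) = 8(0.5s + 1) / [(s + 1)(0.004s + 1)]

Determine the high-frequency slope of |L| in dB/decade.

Each pole contributes −20 dB/decade at high frequency; each zero contributes +20 dB/decade.
Net: 1 zero(s) − 2 pole(s) → -20 dB/decade.

-20 dB/decade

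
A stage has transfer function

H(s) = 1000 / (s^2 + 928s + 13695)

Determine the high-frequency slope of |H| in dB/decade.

-40 dB/decade

Each pole contributes −20 dB/decade at high frequency; each zero contributes +20 dB/decade.
Net: 0 zero(s) − 2 pole(s) → -40 dB/decade.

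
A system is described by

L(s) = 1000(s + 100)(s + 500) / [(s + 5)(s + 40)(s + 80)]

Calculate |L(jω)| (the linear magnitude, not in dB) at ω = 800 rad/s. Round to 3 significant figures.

1.48

At s = jω = j800:
zero (s+100): 100 + j800 → |·| = √(100²+800²) = √650000 ≈ 806.23, ∠ = arctan(800/100) ≈ 82.87°
zero (s+500): 500 + j800 → |·| = √(500²+800²) = √890000 ≈ 943.4, ∠ = arctan(800/500) ≈ 57.99°
pole (s+5): 5 + j800 → |·| = √(5²+800²) = √640025 ≈ 800.02, ∠ = arctan(800/5) ≈ 89.64°
pole (s+40): 40 + j800 → |·| = √(40²+800²) = √641600 ≈ 801, ∠ = arctan(800/40) ≈ 87.14°
pole (s+80): 80 + j800 → |·| = √(80²+800²) = √646400 ≈ 803.99, ∠ = arctan(800/80) ≈ 84.29°
|L| = 1000 · 7.606e+05 / 5.1521e+08 ≈ 1.4763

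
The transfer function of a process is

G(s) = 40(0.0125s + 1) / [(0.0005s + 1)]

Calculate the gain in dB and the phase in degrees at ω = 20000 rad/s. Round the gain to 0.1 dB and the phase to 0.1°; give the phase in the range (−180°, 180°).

60.0 dB, 5.5°

At ω = 20000 rad/s:
zero (1 + j20000·0.0125) = 1 + j250 → |·| ≈ 250, ∠ ≈ 89.77°
pole (1 + j20000·0.0005) = 1 + j10 → |·| ≈ 10.05, ∠ ≈ 84.29°
|G| = 40 · 250 / (10.05) ≈ 995.02
Gain = 20 log₁₀(995.02) ≈ 59.96 dB
∠G = (89.77°) − (84.29°) = 5.48°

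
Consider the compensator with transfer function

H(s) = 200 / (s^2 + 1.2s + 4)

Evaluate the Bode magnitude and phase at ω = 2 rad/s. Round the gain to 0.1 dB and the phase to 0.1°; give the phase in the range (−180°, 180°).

At s = jω = j2:
quadratic: (j2)² + 1.2·j2 + 4 = 0 + j2.4 → |·| ≈ 2.4, ∠ ≈ 90.00°
|H| = 200 / 2.4 ≈ 83.333
Gain = 20 log₁₀(83.333) ≈ 38.42 dB
∠H = 0.00° − 90.00° = -90.00°

38.4 dB, -90.0°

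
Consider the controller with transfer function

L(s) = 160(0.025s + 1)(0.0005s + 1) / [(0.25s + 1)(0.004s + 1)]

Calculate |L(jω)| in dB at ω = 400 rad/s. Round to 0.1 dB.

At ω = 400 rad/s:
zero (1 + j400·0.025) = 1 + j10 → |·| ≈ 10.05, ∠ ≈ 84.29°
zero (1 + j400·0.0005) = 1 + j0.2 → |·| ≈ 1.0198, ∠ ≈ 11.31°
pole (1 + j400·0.25) = 1 + j100 → |·| ≈ 100, ∠ ≈ 89.43°
pole (1 + j400·0.004) = 1 + j1.6 → |·| ≈ 1.8868, ∠ ≈ 57.99°
|L| = 160 · 10.05 · 1.0198 / (100 · 1.8868) ≈ 8.6911
Gain = 20 log₁₀(8.6911) ≈ 18.78 dB

18.8 dB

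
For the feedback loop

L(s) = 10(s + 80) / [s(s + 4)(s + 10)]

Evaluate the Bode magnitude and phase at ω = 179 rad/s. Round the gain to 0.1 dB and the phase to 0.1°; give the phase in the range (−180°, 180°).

At s = jω = j179:
zero (s+80): 80 + j179 → |·| = √(80²+179²) = √38441 ≈ 196.06, ∠ = arctan(179/80) ≈ 65.92°
pole (s+4): 4 + j179 → |·| = √(4²+179²) = √32057 ≈ 179.04, ∠ = arctan(179/4) ≈ 88.72°
pole (s+10): 10 + j179 → |·| = √(10²+179²) = √32141 ≈ 179.28, ∠ = arctan(179/10) ≈ 86.80°
pole at origin: |s| = 179, ∠ = 90.00° (in denominator)
|L| = 10 · 196.06 / 5.7456e+06 ≈ 0.00034124
Gain = 20 log₁₀(0.00034124) ≈ -69.34 dB
∠L = 65.92° − 265.52° = -199.60° ≡ 160.40° (principal value)

-69.3 dB, 160.4°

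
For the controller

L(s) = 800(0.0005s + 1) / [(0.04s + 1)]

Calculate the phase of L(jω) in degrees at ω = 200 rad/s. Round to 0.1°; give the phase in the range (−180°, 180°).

At ω = 200 rad/s:
zero (1 + j200·0.0005) = 1 + j0.1 → |·| ≈ 1.005, ∠ ≈ 5.71°
pole (1 + j200·0.04) = 1 + j8 → |·| ≈ 8.0623, ∠ ≈ 82.87°
∠L = (5.71°) − (82.87°) = -77.16°

-77.2°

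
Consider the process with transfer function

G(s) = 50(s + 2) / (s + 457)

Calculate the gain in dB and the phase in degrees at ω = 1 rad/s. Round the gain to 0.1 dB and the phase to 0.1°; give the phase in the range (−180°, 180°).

-12.2 dB, 26.4°

At s = jω = j1:
zero (s+2): 2 + j1 → |·| = √(2²+1²) = √5 ≈ 2.2361, ∠ = arctan(1/2) ≈ 26.57°
pole (s+457): 457 + j1 → |·| = √(457²+1²) = √208850 ≈ 457, ∠ = arctan(1/457) ≈ 0.13°
|G| = 50 · 2.2361 / 457 ≈ 0.24465
Gain = 20 log₁₀(0.24465) ≈ -12.23 dB
∠G = 26.57° − 0.13° = 26.44°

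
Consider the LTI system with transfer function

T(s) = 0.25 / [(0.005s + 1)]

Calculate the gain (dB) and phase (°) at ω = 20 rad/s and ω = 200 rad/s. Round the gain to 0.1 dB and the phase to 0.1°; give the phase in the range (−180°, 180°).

ω = 20: -12.1 dB, -5.7°; ω = 200: -15.1 dB, -45.0°

At ω = 20 rad/s:
pole (1 + j20·0.005) = 1 + j0.1 → |·| ≈ 1.005, ∠ ≈ 5.71°
|T| = 0.25 · 1 / (1.005) ≈ 0.24876
Gain = 20 log₁₀(0.24876) ≈ -12.08 dB
∠T = (0°) − (5.71°) = -5.71°

At ω = 200 rad/s:
pole (1 + j200·0.005) = 1 + j1 → |·| ≈ 1.4142, ∠ ≈ 45.00°
|T| = 0.25 · 1 / (1.4142) ≈ 0.17678
Gain = 20 log₁₀(0.17678) ≈ -15.05 dB
∠T = (0°) − (45.00°) = -45.00°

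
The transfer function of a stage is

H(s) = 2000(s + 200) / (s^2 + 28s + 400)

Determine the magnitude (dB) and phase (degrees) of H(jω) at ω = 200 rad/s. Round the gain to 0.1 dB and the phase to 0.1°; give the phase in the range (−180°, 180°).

At s = jω = j200:
zero (s+200): 200 + j200 → |·| = √(200²+200²) = √80000 ≈ 282.84, ∠ = arctan(200/200) ≈ 45.00°
quadratic: (j200)² + 28·j200 + 400 = -39600 + j5600 → |·| ≈ 39994, ∠ ≈ 171.95°
|H| = 2000 · 282.84 / 39994 ≈ 14.144
Gain = 20 log₁₀(14.144) ≈ 23.01 dB
∠H = 45.00° − 171.95° = -126.95°

23.0 dB, -127.0°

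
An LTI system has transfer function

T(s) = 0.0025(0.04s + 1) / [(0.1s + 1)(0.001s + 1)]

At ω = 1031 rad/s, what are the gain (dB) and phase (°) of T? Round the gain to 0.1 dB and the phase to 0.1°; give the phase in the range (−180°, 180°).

At ω = 1031 rad/s:
zero (1 + j1031·0.04) = 1 + j41.24 → |·| ≈ 41.252, ∠ ≈ 88.61°
pole (1 + j1031·0.1) = 1 + j103.1 → |·| ≈ 103.1, ∠ ≈ 89.44°
pole (1 + j1031·0.001) = 1 + j1.031 → |·| ≈ 1.4363, ∠ ≈ 45.87°
|T| = 0.0025 · 41.252 / (103.1 · 1.4363) ≈ 0.00069644
Gain = 20 log₁₀(0.00069644) ≈ -63.14 dB
∠T = (88.61°) − (89.44° + 45.87°) = -46.70°

-63.1 dB, -46.7°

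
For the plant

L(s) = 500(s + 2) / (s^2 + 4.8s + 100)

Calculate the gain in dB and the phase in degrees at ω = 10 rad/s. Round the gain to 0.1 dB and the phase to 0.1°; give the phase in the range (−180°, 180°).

At s = jω = j10:
zero (s+2): 2 + j10 → |·| = √(2²+10²) = √104 ≈ 10.198, ∠ = arctan(10/2) ≈ 78.69°
quadratic: (j10)² + 4.8·j10 + 100 = 0 + j48 → |·| ≈ 48, ∠ ≈ 90.00°
|L| = 500 · 10.198 / 48 ≈ 106.23
Gain = 20 log₁₀(106.23) ≈ 40.52 dB
∠L = 78.69° − 90.00° = -11.31°

40.5 dB, -11.3°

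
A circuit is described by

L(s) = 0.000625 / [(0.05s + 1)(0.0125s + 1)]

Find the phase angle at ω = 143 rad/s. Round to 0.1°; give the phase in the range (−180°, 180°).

At ω = 143 rad/s:
pole (1 + j143·0.05) = 1 + j7.15 → |·| ≈ 7.2196, ∠ ≈ 82.04°
pole (1 + j143·0.0125) = 1 + j1.7875 → |·| ≈ 2.0482, ∠ ≈ 60.78°
∠L = (0°) − (82.04° + 60.78°) = -142.82°

-142.8°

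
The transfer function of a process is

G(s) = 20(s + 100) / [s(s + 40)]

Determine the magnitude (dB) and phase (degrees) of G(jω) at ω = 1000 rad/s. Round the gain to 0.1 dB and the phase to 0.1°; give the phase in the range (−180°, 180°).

At s = jω = j1000:
zero (s+100): 100 + j1000 → |·| = √(100²+1000²) = √1010000 ≈ 1005, ∠ = arctan(1000/100) ≈ 84.29°
pole (s+40): 40 + j1000 → |·| = √(40²+1000²) = √1001600 ≈ 1000.8, ∠ = arctan(1000/40) ≈ 87.71°
pole at origin: |s| = 1000, ∠ = 90.00° (in denominator)
|G| = 20 · 1005 / 1.0008e+06 ≈ 0.020084
Gain = 20 log₁₀(0.020084) ≈ -33.94 dB
∠G = 84.29° − 177.71° = -93.42°

-33.9 dB, -93.4°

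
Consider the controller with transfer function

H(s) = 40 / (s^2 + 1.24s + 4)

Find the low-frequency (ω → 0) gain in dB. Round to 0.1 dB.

20.0 dB

H(0) = 40 / 4 = 10
20 log₁₀(10) ≈ 20.00 dB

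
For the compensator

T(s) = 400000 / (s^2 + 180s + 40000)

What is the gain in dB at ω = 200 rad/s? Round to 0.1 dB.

At s = jω = j200:
quadratic: (j200)² + 180·j200 + 40000 = 0 + j36000 → |·| ≈ 36000, ∠ ≈ 90.00°
|T| = 400000 / 36000 ≈ 11.111
Gain = 20 log₁₀(11.111) ≈ 20.92 dB

20.9 dB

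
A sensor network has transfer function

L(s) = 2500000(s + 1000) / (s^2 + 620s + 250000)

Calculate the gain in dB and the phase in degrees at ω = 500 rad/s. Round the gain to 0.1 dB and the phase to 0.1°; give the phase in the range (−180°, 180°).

At s = jω = j500:
zero (s+1000): 1000 + j500 → |·| = √(1000²+500²) = √1250000 ≈ 1118, ∠ = arctan(500/1000) ≈ 26.57°
quadratic: (j500)² + 620·j500 + 250000 = 0 + j310000 → |·| ≈ 3.1e+05, ∠ ≈ 90.00°
|L| = 2500000 · 1118 / 3.1e+05 ≈ 9016.1
Gain = 20 log₁₀(9016.1) ≈ 79.10 dB
∠L = 26.57° − 90.00° = -63.43°

79.1 dB, -63.4°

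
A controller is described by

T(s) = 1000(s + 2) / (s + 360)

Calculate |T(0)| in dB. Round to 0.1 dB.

14.9 dB

T(0) = 1000·2 / (360) ≈ 5.5556
20 log₁₀(5.5556) ≈ 14.89 dB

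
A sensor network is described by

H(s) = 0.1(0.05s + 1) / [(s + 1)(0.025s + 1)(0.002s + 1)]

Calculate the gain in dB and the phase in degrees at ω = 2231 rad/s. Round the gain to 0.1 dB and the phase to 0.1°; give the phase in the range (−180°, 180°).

-94.2 dB, -166.8°

At ω = 2231 rad/s:
zero (1 + j2231·0.05) = 1 + j111.55 → |·| ≈ 111.55, ∠ ≈ 89.49°
pole (1 + j2231·1) = 1 + j2231 → |·| ≈ 2231, ∠ ≈ 89.97°
pole (1 + j2231·0.025) = 1 + j55.775 → |·| ≈ 55.784, ∠ ≈ 88.97°
pole (1 + j2231·0.002) = 1 + j4.462 → |·| ≈ 4.5727, ∠ ≈ 77.37°
|H| = 0.1 · 111.55 / (2231 · 55.784 · 4.5727) ≈ 1.9601e-05
Gain = 20 log₁₀(1.9601e-05) ≈ -94.15 dB
∠H = (89.49°) − (89.97° + 88.97° + 77.37°) = -166.82°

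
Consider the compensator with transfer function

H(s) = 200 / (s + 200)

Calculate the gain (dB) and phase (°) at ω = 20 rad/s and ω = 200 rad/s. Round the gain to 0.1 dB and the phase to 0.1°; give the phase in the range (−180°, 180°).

ω = 20: -0.0 dB, -5.7°; ω = 200: -3.0 dB, -45.0°

At s = jω = j20:
pole (s+200): 200 + j20 → |·| = √(200²+20²) = √40400 ≈ 201, ∠ = arctan(20/200) ≈ 5.71°
|H| = 200 / 201 ≈ 0.99502
Gain = 20 log₁₀(0.99502) ≈ -0.04 dB
∠H = 0.00° − 5.71° = -5.71°

At s = jω = j200:
pole (s+200): 200 + j200 → |·| = √(200²+200²) = √80000 ≈ 282.84, ∠ = arctan(200/200) ≈ 45.00°
|H| = 200 / 282.84 ≈ 0.70711
Gain = 20 log₁₀(0.70711) ≈ -3.01 dB
∠H = 0.00° − 45.00° = -45.00°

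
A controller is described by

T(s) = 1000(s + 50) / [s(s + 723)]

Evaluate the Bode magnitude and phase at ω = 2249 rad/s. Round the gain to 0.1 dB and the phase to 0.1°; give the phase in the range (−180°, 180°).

-7.5 dB, -73.5°

At s = jω = j2249:
zero (s+50): 50 + j2249 → |·| = √(50²+2249²) = √5060501 ≈ 2249.6, ∠ = arctan(2249/50) ≈ 88.73°
pole (s+723): 723 + j2249 → |·| = √(723²+2249²) = √5580730 ≈ 2362.4, ∠ = arctan(2249/723) ≈ 72.18°
pole at origin: |s| = 2249, ∠ = 90.00° (in denominator)
|T| = 1000 · 2249.6 / 5.313e+06 ≈ 0.42341
Gain = 20 log₁₀(0.42341) ≈ -7.46 dB
∠T = 88.73° − 162.18° = -73.45°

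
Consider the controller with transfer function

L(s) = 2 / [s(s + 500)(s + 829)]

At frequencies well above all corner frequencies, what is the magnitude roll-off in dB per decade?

Each pole contributes −20 dB/decade at high frequency; each zero contributes +20 dB/decade.
Net: 0 zero(s) − 3 pole(s) → -60 dB/decade.

-60 dB/decade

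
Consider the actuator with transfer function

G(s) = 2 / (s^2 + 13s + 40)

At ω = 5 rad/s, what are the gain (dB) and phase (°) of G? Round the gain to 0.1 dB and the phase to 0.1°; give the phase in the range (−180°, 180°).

-30.5 dB, -77.0°

Substitute s = j5:
Numerator: 2 = 2 + j0
Denominator: (j5)^2 + 13(j5) + 40 = 15 + j65
|N| = √(2² + 0²) ≈ 2, ∠N ≈ 0.00°
|D| = √(15² + 65²) ≈ 66.708, ∠D ≈ 77.01°
|G| = 2 / 66.708 ≈ 0.029981
Gain = 20 log₁₀(0.029981) ≈ -30.46 dB
∠G = 0.00° − 77.01° = -77.01°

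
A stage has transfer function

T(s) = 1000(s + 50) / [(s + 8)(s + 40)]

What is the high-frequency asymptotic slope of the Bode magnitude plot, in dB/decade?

Each pole contributes −20 dB/decade at high frequency; each zero contributes +20 dB/decade.
Net: 1 zero(s) − 2 pole(s) → -20 dB/decade.

-20 dB/decade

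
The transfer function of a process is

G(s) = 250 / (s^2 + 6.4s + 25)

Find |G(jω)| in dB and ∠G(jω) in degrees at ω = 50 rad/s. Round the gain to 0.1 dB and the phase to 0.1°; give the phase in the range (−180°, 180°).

At s = jω = j50:
quadratic: (j50)² + 6.4·j50 + 25 = -2475 + j320 → |·| ≈ 2495.6, ∠ ≈ 172.63°
|G| = 250 / 2495.6 ≈ 0.10018
Gain = 20 log₁₀(0.10018) ≈ -19.98 dB
∠G = 0.00° − 172.63° = -172.63°

-20.0 dB, -172.6°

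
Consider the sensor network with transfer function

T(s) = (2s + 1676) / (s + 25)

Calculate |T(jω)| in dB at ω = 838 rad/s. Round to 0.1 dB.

Substitute s = j838:
Numerator: 2(j838) + 1676 = 1676 + j1676
Denominator: (j838) + 25 = 25 + j838
|N| = √(1676² + 1676²) ≈ 2370.2, ∠N ≈ 45.00°
|D| = √(25² + 838²) ≈ 838.37, ∠D ≈ 88.29°
|T| = 2370.2 / 838.37 ≈ 2.8272
Gain = 20 log₁₀(2.8272) ≈ 9.03 dB

9.0 dB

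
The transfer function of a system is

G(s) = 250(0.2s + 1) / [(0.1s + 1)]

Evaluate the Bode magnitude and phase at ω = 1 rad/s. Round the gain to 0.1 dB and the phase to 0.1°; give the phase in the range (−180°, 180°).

48.1 dB, 5.6°

At ω = 1 rad/s:
zero (1 + j1·0.2) = 1 + j0.2 → |·| ≈ 1.0198, ∠ ≈ 11.31°
pole (1 + j1·0.1) = 1 + j0.1 → |·| ≈ 1.005, ∠ ≈ 5.71°
|G| = 250 · 1.0198 / (1.005) ≈ 253.68
Gain = 20 log₁₀(253.68) ≈ 48.09 dB
∠G = (11.31°) − (5.71°) = 5.60°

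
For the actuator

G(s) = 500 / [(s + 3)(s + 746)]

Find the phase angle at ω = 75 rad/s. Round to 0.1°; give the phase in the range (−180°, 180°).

-93.5°

At s = jω = j75:
pole (s+3): 3 + j75 → |·| = √(3²+75²) = √5634 ≈ 75.06, ∠ = arctan(75/3) ≈ 87.71°
pole (s+746): 746 + j75 → |·| = √(746²+75²) = √562141 ≈ 749.76, ∠ = arctan(75/746) ≈ 5.74°
∠G = 0.00° − 93.45° = -93.45°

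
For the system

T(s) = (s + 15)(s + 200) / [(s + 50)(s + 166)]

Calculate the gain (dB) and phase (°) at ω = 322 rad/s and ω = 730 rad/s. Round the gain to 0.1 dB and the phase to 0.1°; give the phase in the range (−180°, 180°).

At s = jω = j322:
zero (s+15): 15 + j322 → |·| = √(15²+322²) = √103909 ≈ 322.35, ∠ = arctan(322/15) ≈ 87.33°
zero (s+200): 200 + j322 → |·| = √(200²+322²) = √143684 ≈ 379.06, ∠ = arctan(322/200) ≈ 58.15°
pole (s+50): 50 + j322 → |·| = √(50²+322²) = √106184 ≈ 325.86, ∠ = arctan(322/50) ≈ 81.17°
pole (s+166): 166 + j322 → |·| = √(166²+322²) = √131240 ≈ 362.27, ∠ = arctan(322/166) ≈ 62.73°
|T| = 1 · 1.2219e+05 / 1.1805e+05 ≈ 1.0351
Gain = 20 log₁₀(1.0351) ≈ 0.30 dB
∠T = 145.48° − 143.90° = 1.58°

At s = jω = j730:
zero (s+15): 15 + j730 → |·| = √(15²+730²) = √533125 ≈ 730.15, ∠ = arctan(730/15) ≈ 88.82°
zero (s+200): 200 + j730 → |·| = √(200²+730²) = √572900 ≈ 756.9, ∠ = arctan(730/200) ≈ 74.68°
pole (s+50): 50 + j730 → |·| = √(50²+730²) = √535400 ≈ 731.71, ∠ = arctan(730/50) ≈ 86.08°
pole (s+166): 166 + j730 → |·| = √(166²+730²) = √560456 ≈ 748.64, ∠ = arctan(730/166) ≈ 77.19°
|T| = 1 · 5.5265e+05 / 5.4779e+05 ≈ 1.0089
Gain = 20 log₁₀(1.0089) ≈ 0.08 dB
∠T = 163.50° − 163.27° = 0.23°

ω = 322: 0.3 dB, 1.6°; ω = 730: 0.1 dB, 0.2°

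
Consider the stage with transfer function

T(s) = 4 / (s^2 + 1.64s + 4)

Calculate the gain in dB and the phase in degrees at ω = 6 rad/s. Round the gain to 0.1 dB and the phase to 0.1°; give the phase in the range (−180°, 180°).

At s = jω = j6:
quadratic: (j6)² + 1.64·j6 + 4 = -32 + j9.84 → |·| ≈ 33.479, ∠ ≈ 162.91°
|T| = 4 / 33.479 ≈ 0.11948
Gain = 20 log₁₀(0.11948) ≈ -18.45 dB
∠T = 0.00° − 162.91° = -162.91°

-18.5 dB, -162.9°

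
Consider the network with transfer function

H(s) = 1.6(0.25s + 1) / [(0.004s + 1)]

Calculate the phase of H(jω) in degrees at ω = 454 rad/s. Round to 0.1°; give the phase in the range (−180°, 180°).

28.3°

At ω = 454 rad/s:
zero (1 + j454·0.25) = 1 + j113.5 → |·| ≈ 113.5, ∠ ≈ 89.50°
pole (1 + j454·0.004) = 1 + j1.816 → |·| ≈ 2.0731, ∠ ≈ 61.16°
∠H = (89.50°) − (61.16°) = 28.34°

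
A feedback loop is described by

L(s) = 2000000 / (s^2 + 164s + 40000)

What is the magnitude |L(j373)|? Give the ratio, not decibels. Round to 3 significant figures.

17.2

At s = jω = j373:
quadratic: (j373)² + 164·j373 + 40000 = -99129 + j61172 → |·| ≈ 1.1648e+05, ∠ ≈ 148.32°
|L| = 2000000 / 1.1648e+05 ≈ 17.17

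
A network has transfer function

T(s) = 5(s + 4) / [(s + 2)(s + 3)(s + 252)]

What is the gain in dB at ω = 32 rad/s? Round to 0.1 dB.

At s = jω = j32:
zero (s+4): 4 + j32 → |·| = √(4²+32²) = √1040 ≈ 32.249, ∠ = arctan(32/4) ≈ 82.87°
pole (s+2): 2 + j32 → |·| = √(2²+32²) = √1028 ≈ 32.062, ∠ = arctan(32/2) ≈ 86.42°
pole (s+3): 3 + j32 → |·| = √(3²+32²) = √1033 ≈ 32.14, ∠ = arctan(32/3) ≈ 84.64°
pole (s+252): 252 + j32 → |·| = √(252²+32²) = √64528 ≈ 254.02, ∠ = arctan(32/252) ≈ 7.24°
|T| = 5 · 32.249 / 2.6176e+05 ≈ 0.000616
Gain = 20 log₁₀(0.000616) ≈ -64.21 dB

-64.2 dB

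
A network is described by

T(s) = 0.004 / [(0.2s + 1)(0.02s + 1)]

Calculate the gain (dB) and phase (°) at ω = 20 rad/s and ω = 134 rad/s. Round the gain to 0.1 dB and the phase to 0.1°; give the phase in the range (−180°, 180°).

At ω = 20 rad/s:
pole (1 + j20·0.2) = 1 + j4 → |·| ≈ 4.1231, ∠ ≈ 75.96°
pole (1 + j20·0.02) = 1 + j0.4 → |·| ≈ 1.077, ∠ ≈ 21.80°
|T| = 0.004 · 1 / (4.1231 · 1.077) ≈ 0.00090078
Gain = 20 log₁₀(0.00090078) ≈ -60.91 dB
∠T = (0°) − (75.96° + 21.80°) = -97.76°

At ω = 134 rad/s:
pole (1 + j134·0.2) = 1 + j26.8 → |·| ≈ 26.819, ∠ ≈ 87.86°
pole (1 + j134·0.02) = 1 + j2.68 → |·| ≈ 2.8605, ∠ ≈ 69.54°
|T| = 0.004 · 1 / (26.819 · 2.8605) ≈ 5.2141e-05
Gain = 20 log₁₀(5.2141e-05) ≈ -85.66 dB
∠T = (0°) − (87.86° + 69.54°) = -157.40°

ω = 20: -60.9 dB, -97.8°; ω = 134: -85.7 dB, -157.4°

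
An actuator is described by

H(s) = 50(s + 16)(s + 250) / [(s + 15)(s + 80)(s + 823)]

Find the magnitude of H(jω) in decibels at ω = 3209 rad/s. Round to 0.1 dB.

At s = jω = j3209:
zero (s+16): 16 + j3209 → |·| = √(16²+3209²) = √10297937 ≈ 3209, ∠ = arctan(3209/16) ≈ 89.71°
zero (s+250): 250 + j3209 → |·| = √(250²+3209²) = √10360181 ≈ 3218.7, ∠ = arctan(3209/250) ≈ 85.55°
pole (s+15): 15 + j3209 → |·| = √(15²+3209²) = √10297906 ≈ 3209, ∠ = arctan(3209/15) ≈ 89.73°
pole (s+80): 80 + j3209 → |·| = √(80²+3209²) = √10304081 ≈ 3210, ∠ = arctan(3209/80) ≈ 88.57°
pole (s+823): 823 + j3209 → |·| = √(823²+3209²) = √10975010 ≈ 3312.9, ∠ = arctan(3209/823) ≈ 75.62°
|H| = 50 · 1.0329e+07 / 3.4126e+10 ≈ 0.015134
Gain = 20 log₁₀(0.015134) ≈ -36.40 dB

-36.4 dB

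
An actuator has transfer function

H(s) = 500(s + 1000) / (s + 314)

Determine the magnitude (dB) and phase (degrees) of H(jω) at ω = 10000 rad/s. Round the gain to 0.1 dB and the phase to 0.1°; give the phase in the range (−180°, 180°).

At s = jω = j10000:
zero (s+1000): 1000 + j10000 → |·| = √(1000²+10000²) = √101000000 ≈ 10050, ∠ = arctan(10000/1000) ≈ 84.29°
pole (s+314): 314 + j10000 → |·| = √(314²+10000²) = √100098596 ≈ 10005, ∠ = arctan(10000/314) ≈ 88.20°
|H| = 500 · 10050 / 10005 ≈ 502.25
Gain = 20 log₁₀(502.25) ≈ 54.02 dB
∠H = 84.29° − 88.20° = -3.91°

54.0 dB, -3.9°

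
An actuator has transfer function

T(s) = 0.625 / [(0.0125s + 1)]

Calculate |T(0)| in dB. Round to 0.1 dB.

T(0) = 0.625 · 1 / 1 = 0.625
20 log₁₀(0.625) ≈ -4.08 dB

-4.1 dB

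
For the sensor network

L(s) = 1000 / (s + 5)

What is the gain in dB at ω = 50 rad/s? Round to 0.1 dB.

26.0 dB

At s = jω = j50:
pole (s+5): 5 + j50 → |·| = √(5²+50²) = √2525 ≈ 50.249, ∠ = arctan(50/5) ≈ 84.29°
|L| = 1000 / 50.249 ≈ 19.901
Gain = 20 log₁₀(19.901) ≈ 25.98 dB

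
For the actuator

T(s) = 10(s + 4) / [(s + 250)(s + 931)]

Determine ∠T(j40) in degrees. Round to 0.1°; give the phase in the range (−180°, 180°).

72.7°

At s = jω = j40:
zero (s+4): 4 + j40 → |·| = √(4²+40²) = √1616 ≈ 40.2, ∠ = arctan(40/4) ≈ 84.29°
pole (s+250): 250 + j40 → |·| = √(250²+40²) = √64100 ≈ 253.18, ∠ = arctan(40/250) ≈ 9.09°
pole (s+931): 931 + j40 → |·| = √(931²+40²) = √868361 ≈ 931.86, ∠ = arctan(40/931) ≈ 2.46°
∠T = 84.29° − 11.55° = 72.74°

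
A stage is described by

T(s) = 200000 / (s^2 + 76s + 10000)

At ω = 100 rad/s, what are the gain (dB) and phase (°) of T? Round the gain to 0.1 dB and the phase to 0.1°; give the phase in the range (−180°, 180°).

At s = jω = j100:
quadratic: (j100)² + 76·j100 + 10000 = 0 + j7600 → |·| ≈ 7600, ∠ ≈ 90.00°
|T| = 200000 / 7600 ≈ 26.316
Gain = 20 log₁₀(26.316) ≈ 28.40 dB
∠T = 0.00° − 90.00° = -90.00°

28.4 dB, -90.0°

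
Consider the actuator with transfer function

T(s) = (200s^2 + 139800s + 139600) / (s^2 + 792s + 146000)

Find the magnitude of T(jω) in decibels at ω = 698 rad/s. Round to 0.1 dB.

Substitute s = j698:
Numerator: 200(j698)^2 + 139800(j698) + 139600 = -97301200 + j97580400
Denominator: (j698)^2 + 792(j698) + 146000 = -341204 + j552816
|N| = √(97301200² + 97580400²) ≈ 1.378e+08, ∠N ≈ 134.92°
|D| = √(341204² + 552816²) ≈ 6.4964e+05, ∠D ≈ 121.68°
|T| = 1.378e+08 / 6.4964e+05 ≈ 212.12
Gain = 20 log₁₀(212.12) ≈ 46.53 dB

46.5 dB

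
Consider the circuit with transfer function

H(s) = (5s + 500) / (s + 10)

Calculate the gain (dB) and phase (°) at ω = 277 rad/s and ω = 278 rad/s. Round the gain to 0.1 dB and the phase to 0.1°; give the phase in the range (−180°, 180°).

Substitute s = j277:
Numerator: 5(j277) + 500 = 500 + j1385
Denominator: (j277) + 10 = 10 + j277
|N| = √(500² + 1385²) ≈ 1472.5, ∠N ≈ 70.15°
|D| = √(10² + 277²) ≈ 277.18, ∠D ≈ 87.93°
|H| = 1472.5 / 277.18 ≈ 5.3124
Gain = 20 log₁₀(5.3124) ≈ 14.51 dB
∠H = 70.15° − 87.93° = -17.78°

Substitute s = j278:
Numerator: 5(j278) + 500 = 500 + j1390
Denominator: (j278) + 10 = 10 + j278
|N| = √(500² + 1390²) ≈ 1477.2, ∠N ≈ 70.22°
|D| = √(10² + 278²) ≈ 278.18, ∠D ≈ 87.94°
|H| = 1477.2 / 278.18 ≈ 5.3102
Gain = 20 log₁₀(5.3102) ≈ 14.50 dB
∠H = 70.22° − 87.94° = -17.72°

ω = 277: 14.5 dB, -17.8°; ω = 278: 14.5 dB, -17.7°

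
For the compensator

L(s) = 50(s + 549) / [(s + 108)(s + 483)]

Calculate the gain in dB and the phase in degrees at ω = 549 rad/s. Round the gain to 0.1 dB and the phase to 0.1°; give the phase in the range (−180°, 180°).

-20.5 dB, -82.5°

At s = jω = j549:
zero (s+549): 549 + j549 → |·| = √(549²+549²) = √602802 ≈ 776.4, ∠ = arctan(549/549) ≈ 45.00°
pole (s+108): 108 + j549 → |·| = √(108²+549²) = √313065 ≈ 559.52, ∠ = arctan(549/108) ≈ 78.87°
pole (s+483): 483 + j549 → |·| = √(483²+549²) = √534690 ≈ 731.22, ∠ = arctan(549/483) ≈ 48.66°
|L| = 50 · 776.4 / 4.0913e+05 ≈ 0.094884
Gain = 20 log₁₀(0.094884) ≈ -20.46 dB
∠L = 45.00° − 127.53° = -82.53°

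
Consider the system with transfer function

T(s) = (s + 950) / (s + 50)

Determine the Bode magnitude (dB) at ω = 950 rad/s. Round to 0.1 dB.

Substitute s = j950:
Numerator: (j950) + 950 = 950 + j950
Denominator: (j950) + 50 = 50 + j950
|N| = √(950² + 950²) ≈ 1343.5, ∠N ≈ 45.00°
|D| = √(50² + 950²) ≈ 951.31, ∠D ≈ 86.99°
|T| = 1343.5 / 951.31 ≈ 1.4123
Gain = 20 log₁₀(1.4123) ≈ 3.00 dB

3.0 dB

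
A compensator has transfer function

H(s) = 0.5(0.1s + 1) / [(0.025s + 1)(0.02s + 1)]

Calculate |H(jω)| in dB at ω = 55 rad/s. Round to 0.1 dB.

0.9 dB

At ω = 55 rad/s:
zero (1 + j55·0.1) = 1 + j5.5 → |·| ≈ 5.5902, ∠ ≈ 79.70°
pole (1 + j55·0.025) = 1 + j1.375 → |·| ≈ 1.7002, ∠ ≈ 53.97°
pole (1 + j55·0.02) = 1 + j1.1 → |·| ≈ 1.4866, ∠ ≈ 47.73°
|H| = 0.5 · 5.5902 / (1.7002 · 1.4866) ≈ 1.1059
Gain = 20 log₁₀(1.1059) ≈ 0.87 dB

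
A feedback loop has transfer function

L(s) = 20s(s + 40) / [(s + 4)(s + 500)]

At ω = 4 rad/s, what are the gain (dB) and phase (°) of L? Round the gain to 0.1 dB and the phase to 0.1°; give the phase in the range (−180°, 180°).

1.1 dB, 50.3°

At s = jω = j4:
zero (s+40): 40 + j4 → |·| = √(40²+4²) = √1616 ≈ 40.2, ∠ = arctan(4/40) ≈ 5.71°
zero at origin: s = j4 → |·| = 4, ∠ = 90.00°
pole (s+4): 4 + j4 → |·| = √(4²+4²) = √32 ≈ 5.6569, ∠ = arctan(4/4) ≈ 45.00°
pole (s+500): 500 + j4 → |·| = √(500²+4²) = √250016 ≈ 500.02, ∠ = arctan(4/500) ≈ 0.46°
|L| = 20 · 160.8 / 2828.6 ≈ 1.137
Gain = 20 log₁₀(1.137) ≈ 1.12 dB
∠L = 95.71° − 45.46° = 50.25°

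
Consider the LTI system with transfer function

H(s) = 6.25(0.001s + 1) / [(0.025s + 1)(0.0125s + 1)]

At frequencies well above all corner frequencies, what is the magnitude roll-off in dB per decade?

Each pole contributes −20 dB/decade at high frequency; each zero contributes +20 dB/decade.
Net: 1 zero(s) − 2 pole(s) → -20 dB/decade.

-20 dB/decade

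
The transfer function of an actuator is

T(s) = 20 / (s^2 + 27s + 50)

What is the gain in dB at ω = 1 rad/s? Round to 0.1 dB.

Substitute s = j1:
Numerator: 20 = 20 + j0
Denominator: (j1)^2 + 27(j1) + 50 = 49 + j27
|N| = √(20² + 0²) ≈ 20, ∠N ≈ 0.00°
|D| = √(49² + 27²) ≈ 55.946, ∠D ≈ 28.86°
|T| = 20 / 55.946 ≈ 0.35749
Gain = 20 log₁₀(0.35749) ≈ -8.93 dB

-8.9 dB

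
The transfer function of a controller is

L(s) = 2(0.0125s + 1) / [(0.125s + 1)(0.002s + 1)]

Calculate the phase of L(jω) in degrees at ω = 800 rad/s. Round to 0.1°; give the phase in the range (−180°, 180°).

At ω = 800 rad/s:
zero (1 + j800·0.0125) = 1 + j10 → |·| ≈ 10.05, ∠ ≈ 84.29°
pole (1 + j800·0.125) = 1 + j100 → |·| ≈ 100, ∠ ≈ 89.43°
pole (1 + j800·0.002) = 1 + j1.6 → |·| ≈ 1.8868, ∠ ≈ 57.99°
∠L = (84.29°) − (89.43° + 57.99°) = -63.13°

-63.1°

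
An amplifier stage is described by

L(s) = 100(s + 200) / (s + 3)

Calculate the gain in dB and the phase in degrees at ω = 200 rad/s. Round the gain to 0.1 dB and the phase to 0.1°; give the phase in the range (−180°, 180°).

43.0 dB, -44.1°

At s = jω = j200:
zero (s+200): 200 + j200 → |·| = √(200²+200²) = √80000 ≈ 282.84, ∠ = arctan(200/200) ≈ 45.00°
pole (s+3): 3 + j200 → |·| = √(3²+200²) = √40009 ≈ 200.02, ∠ = arctan(200/3) ≈ 89.14°
|L| = 100 · 282.84 / 200.02 ≈ 141.41
Gain = 20 log₁₀(141.41) ≈ 43.01 dB
∠L = 45.00° − 89.14° = -44.14°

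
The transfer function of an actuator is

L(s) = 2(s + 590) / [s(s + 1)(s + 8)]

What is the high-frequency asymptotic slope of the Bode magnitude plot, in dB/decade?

-40 dB/decade

Each pole contributes −20 dB/decade at high frequency; each zero contributes +20 dB/decade.
Net: 1 zero(s) − 3 pole(s) → -40 dB/decade.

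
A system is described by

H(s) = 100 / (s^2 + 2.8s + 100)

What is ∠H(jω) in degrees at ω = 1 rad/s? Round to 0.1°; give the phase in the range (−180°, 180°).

At s = jω = j1:
quadratic: (j1)² + 2.8·j1 + 100 = 99 + j2.8 → |·| ≈ 99.04, ∠ ≈ 1.62°
∠H = 0.00° − 1.62° = -1.62°

-1.6°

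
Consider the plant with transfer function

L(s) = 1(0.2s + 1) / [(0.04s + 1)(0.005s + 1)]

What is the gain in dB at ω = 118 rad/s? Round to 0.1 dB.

At ω = 118 rad/s:
zero (1 + j118·0.2) = 1 + j23.6 → |·| ≈ 23.621, ∠ ≈ 87.57°
pole (1 + j118·0.04) = 1 + j4.72 → |·| ≈ 4.8248, ∠ ≈ 78.04°
pole (1 + j118·0.005) = 1 + j0.59 → |·| ≈ 1.1611, ∠ ≈ 30.54°
|L| = 1 · 23.621 / (4.8248 · 1.1611) ≈ 4.2165
Gain = 20 log₁₀(4.2165) ≈ 12.50 dB

12.5 dB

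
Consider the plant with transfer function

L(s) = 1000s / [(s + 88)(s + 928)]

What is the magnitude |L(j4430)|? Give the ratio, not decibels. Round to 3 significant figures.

At s = jω = j4430:
zero at origin: s = j4430 → |·| = 4430, ∠ = 90.00°
pole (s+88): 88 + j4430 → |·| = √(88²+4430²) = √19632644 ≈ 4430.9, ∠ = arctan(4430/88) ≈ 88.86°
pole (s+928): 928 + j4430 → |·| = √(928²+4430²) = √20486084 ≈ 4526.2, ∠ = arctan(4430/928) ≈ 78.17°
|L| = 1000 · 4430 / 2.0055e+07 ≈ 0.22089

0.221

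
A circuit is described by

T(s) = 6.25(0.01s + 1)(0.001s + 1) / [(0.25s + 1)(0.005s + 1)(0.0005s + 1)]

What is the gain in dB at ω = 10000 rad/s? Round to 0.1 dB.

-40.1 dB

At ω = 10000 rad/s:
zero (1 + j10000·0.01) = 1 + j100 → |·| ≈ 100, ∠ ≈ 89.43°
zero (1 + j10000·0.001) = 1 + j10 → |·| ≈ 10.05, ∠ ≈ 84.29°
pole (1 + j10000·0.25) = 1 + j2500 → |·| ≈ 2500, ∠ ≈ 89.98°
pole (1 + j10000·0.005) = 1 + j50 → |·| ≈ 50.01, ∠ ≈ 88.85°
pole (1 + j10000·0.0005) = 1 + j5 → |·| ≈ 5.099, ∠ ≈ 78.69°
|T| = 6.25 · 100 · 10.05 / (2500 · 50.01 · 5.099) ≈ 0.0098529
Gain = 20 log₁₀(0.0098529) ≈ -40.13 dB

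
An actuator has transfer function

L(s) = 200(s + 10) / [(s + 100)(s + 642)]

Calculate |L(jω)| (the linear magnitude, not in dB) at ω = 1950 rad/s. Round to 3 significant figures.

At s = jω = j1950:
zero (s+10): 10 + j1950 → |·| = √(10²+1950²) = √3802600 ≈ 1950, ∠ = arctan(1950/10) ≈ 89.71°
pole (s+100): 100 + j1950 → |·| = √(100²+1950²) = √3812500 ≈ 1952.6, ∠ = arctan(1950/100) ≈ 87.06°
pole (s+642): 642 + j1950 → |·| = √(642²+1950²) = √4214664 ≈ 2053, ∠ = arctan(1950/642) ≈ 71.78°
|L| = 200 · 1950 / 4.0087e+06 ≈ 0.097288

0.0973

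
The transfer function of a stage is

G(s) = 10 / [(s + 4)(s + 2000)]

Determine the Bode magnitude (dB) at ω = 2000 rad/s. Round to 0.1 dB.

At s = jω = j2000:
pole (s+4): 4 + j2000 → |·| = √(4²+2000²) = √4000016 ≈ 2000, ∠ = arctan(2000/4) ≈ 89.89°
pole (s+2000): 2000 + j2000 → |·| = √(2000²+2000²) = √8000000 ≈ 2828.4, ∠ = arctan(2000/2000) ≈ 45.00°
|G| = 10 / 5.6568e+06 ≈ 1.7678e-06
Gain = 20 log₁₀(1.7678e-06) ≈ -115.05 dB

-115.1 dB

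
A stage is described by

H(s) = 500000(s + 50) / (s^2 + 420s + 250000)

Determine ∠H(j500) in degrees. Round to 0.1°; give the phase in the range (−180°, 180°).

At s = jω = j500:
zero (s+50): 50 + j500 → |·| = √(50²+500²) = √252500 ≈ 502.49, ∠ = arctan(500/50) ≈ 84.29°
quadratic: (j500)² + 420·j500 + 250000 = 0 + j210000 → |·| ≈ 2.1e+05, ∠ ≈ 90.00°
∠H = 84.29° − 90.00° = -5.71°

-5.7°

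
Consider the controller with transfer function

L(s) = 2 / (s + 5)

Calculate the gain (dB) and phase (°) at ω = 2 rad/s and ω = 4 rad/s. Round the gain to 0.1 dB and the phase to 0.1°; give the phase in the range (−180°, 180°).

ω = 2: -8.6 dB, -21.8°; ω = 4: -10.1 dB, -38.7°

Substitute s = j2:
Numerator: 2 = 2 + j0
Denominator: (j2) + 5 = 5 + j2
|N| = √(2² + 0²) ≈ 2, ∠N ≈ 0.00°
|D| = √(5² + 2²) ≈ 5.3852, ∠D ≈ 21.80°
|L| = 2 / 5.3852 ≈ 0.37139
Gain = 20 log₁₀(0.37139) ≈ -8.60 dB
∠L = 0.00° − 21.80° = -21.80°

Substitute s = j4:
Numerator: 2 = 2 + j0
Denominator: (j4) + 5 = 5 + j4
|N| = √(2² + 0²) ≈ 2, ∠N ≈ 0.00°
|D| = √(5² + 4²) ≈ 6.4031, ∠D ≈ 38.66°
|L| = 2 / 6.4031 ≈ 0.31235
Gain = 20 log₁₀(0.31235) ≈ -10.11 dB
∠L = 0.00° − 38.66° = -38.66°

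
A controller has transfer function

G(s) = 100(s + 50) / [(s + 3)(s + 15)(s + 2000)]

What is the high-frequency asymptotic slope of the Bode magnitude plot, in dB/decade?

-40 dB/decade

Each pole contributes −20 dB/decade at high frequency; each zero contributes +20 dB/decade.
Net: 1 zero(s) − 3 pole(s) → -40 dB/decade.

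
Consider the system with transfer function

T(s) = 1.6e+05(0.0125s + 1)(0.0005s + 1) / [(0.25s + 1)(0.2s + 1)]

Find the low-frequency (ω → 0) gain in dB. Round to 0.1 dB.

104.1 dB

T(0) = 1.6e+05 · 1 / 1 = 1.6e+05
20 log₁₀(1.6e+05) ≈ 104.08 dB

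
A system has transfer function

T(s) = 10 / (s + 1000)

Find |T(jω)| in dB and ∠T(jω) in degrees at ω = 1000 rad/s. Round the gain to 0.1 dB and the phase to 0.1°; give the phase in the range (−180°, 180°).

Substitute s = j1000:
Numerator: 10 = 10 + j0
Denominator: (j1000) + 1000 = 1000 + j1000
|N| = √(10² + 0²) ≈ 10, ∠N ≈ 0.00°
|D| = √(1000² + 1000²) ≈ 1414.2, ∠D ≈ 45.00°
|T| = 10 / 1414.2 ≈ 0.0070711
Gain = 20 log₁₀(0.0070711) ≈ -43.01 dB
∠T = 0.00° − 45.00° = -45.00°

-43.0 dB, -45.0°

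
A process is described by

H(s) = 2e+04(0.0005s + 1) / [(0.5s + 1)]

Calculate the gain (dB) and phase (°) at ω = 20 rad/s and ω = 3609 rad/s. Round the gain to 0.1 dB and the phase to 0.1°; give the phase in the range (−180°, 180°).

At ω = 20 rad/s:
zero (1 + j20·0.0005) = 1 + j0.01 → |·| ≈ 1, ∠ ≈ 0.57°
pole (1 + j20·0.5) = 1 + j10 → |·| ≈ 10.05, ∠ ≈ 84.29°
|H| = 2e+04 · 1 / (10.05) ≈ 1990
Gain = 20 log₁₀(1990) ≈ 65.98 dB
∠H = (0.57°) − (84.29°) = -83.72°

At ω = 3609 rad/s:
zero (1 + j3609·0.0005) = 1 + j1.8045 → |·| ≈ 2.0631, ∠ ≈ 61.01°
pole (1 + j3609·0.5) = 1 + j1804.5 → |·| ≈ 1804.5, ∠ ≈ 89.97°
|H| = 2e+04 · 2.0631 / (1804.5) ≈ 22.866
Gain = 20 log₁₀(22.866) ≈ 27.18 dB
∠H = (61.01°) − (89.97°) = -28.96°

ω = 20: 66.0 dB, -83.7°; ω = 3609: 27.2 dB, -29.0°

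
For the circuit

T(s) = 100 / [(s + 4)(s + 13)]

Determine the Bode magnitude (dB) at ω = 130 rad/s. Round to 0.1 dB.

At s = jω = j130:
pole (s+4): 4 + j130 → |·| = √(4²+130²) = √16916 ≈ 130.06, ∠ = arctan(130/4) ≈ 88.24°
pole (s+13): 13 + j130 → |·| = √(13²+130²) = √17069 ≈ 130.65, ∠ = arctan(130/13) ≈ 84.29°
|T| = 100 / 16992 ≈ 0.0058851
Gain = 20 log₁₀(0.0058851) ≈ -44.60 dB

-44.6 dB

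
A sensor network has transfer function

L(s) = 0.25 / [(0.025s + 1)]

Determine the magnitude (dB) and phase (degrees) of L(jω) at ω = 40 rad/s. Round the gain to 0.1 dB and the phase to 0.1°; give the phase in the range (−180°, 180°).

-15.1 dB, -45.0°

At ω = 40 rad/s:
pole (1 + j40·0.025) = 1 + j1 → |·| ≈ 1.4142, ∠ ≈ 45.00°
|L| = 0.25 · 1 / (1.4142) ≈ 0.17678
Gain = 20 log₁₀(0.17678) ≈ -15.05 dB
∠L = (0°) − (45.00°) = -45.00°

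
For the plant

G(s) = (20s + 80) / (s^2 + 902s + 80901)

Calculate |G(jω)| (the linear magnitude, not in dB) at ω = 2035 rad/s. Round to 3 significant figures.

0.00913

Substitute s = j2035:
Numerator: 20(j2035) + 80 = 80 + j40700
Denominator: (j2035)^2 + 902(j2035) + 80901 = -4060324 + j1835570
|N| = √(80² + 40700²) ≈ 40700, ∠N ≈ 89.89°
|D| = √(4060324² + 1835570²) ≈ 4.456e+06, ∠D ≈ 155.67°
|G| = 40700 / 4.456e+06 ≈ 0.0091338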